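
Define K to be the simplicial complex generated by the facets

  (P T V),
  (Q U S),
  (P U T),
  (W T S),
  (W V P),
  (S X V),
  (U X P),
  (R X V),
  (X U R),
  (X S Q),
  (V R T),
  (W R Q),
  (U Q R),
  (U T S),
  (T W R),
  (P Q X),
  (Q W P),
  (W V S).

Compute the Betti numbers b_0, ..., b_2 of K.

b_0 = 1, b_1 = 1, b_2 = 0.

K has 9 vertices, 27 edges, 18 triangles.
rank ∂_0 = 0, rank ∂_1 = 8 ⇒ b_0 = 9 − 0 − 8 = 1; all invariant factors of ∂_1 are 1 so no torsion. So H_0 ≅ Z.
rank ∂_1 = 8, rank ∂_2 = 18 ⇒ b_1 = 27 − 8 − 18 = 1; ∂_2 has invariant factor(s) [2] giving torsion. So H_1 ≅ Z × Z/2.
rank ∂_2 = 18, rank ∂_3 = 0 ⇒ b_2 = 18 − 18 − 0 = 0. So H_2 ≅ 0.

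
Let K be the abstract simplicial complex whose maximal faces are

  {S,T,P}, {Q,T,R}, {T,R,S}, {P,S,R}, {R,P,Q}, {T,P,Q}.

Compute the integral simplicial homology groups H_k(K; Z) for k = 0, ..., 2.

Order the vertices as P < Q < R < S < T. Listing each simplex with vertices in this order, K has dimension 2 with simplices:

  0-simplices (5): P, Q, R, S, T
  1-simplices (9): PQ, PR, PS, PT, QR, QT, RS, RT, ST
  2-simplices (6): PQR, PQT, PRS, PST, QRT, RST

Hence C_0 ≅ Z^5, C_1 ≅ Z^9, C_2 ≅ Z^6.

The boundary map ∂_1: C_1 → C_0 is given by ∂[p,q] = [q] − [p]. For instance
  ∂PT = T − P.
The 5×9 boundary matrix has rank 4 and Smith normal form diag(1,1,1,1).

∂_2: C_2 → C_1 maps a triangle to the signed sum of its edges. For instance
  ∂PQR = QR − PR + PQ,
  ∂PST = ST − PT + PS.
As a 9×6 matrix over Z this has rank 5, with invariant factors (1,1,1,1,1).

Reading off H_k = ker ∂_k / im ∂_{k+1}:

  H_0: rank C_0 − rank ∂_1 = 5 − 4 = 1, and the invariant factors of ∂_1 are all 1, so H_0 = Z.
  H_1: rank ker ∂_1 − rank ∂_2 = (9 − 4) − 5 = 0, and the invariant factors of ∂_2 are all 1, so H_1 = 0.
  H_2: rank ker ∂_2 − rank ∂_3 = (6 − 5) − 0 = 1, and there is no ∂_3, so H_2 = Z.

As a check, the Euler characteristic is 5 − 9 + 6 = 2, which agrees with 1 − 0 + 1 = 2.

H_0 = Z,  H_1 = 0,  H_2 = Z.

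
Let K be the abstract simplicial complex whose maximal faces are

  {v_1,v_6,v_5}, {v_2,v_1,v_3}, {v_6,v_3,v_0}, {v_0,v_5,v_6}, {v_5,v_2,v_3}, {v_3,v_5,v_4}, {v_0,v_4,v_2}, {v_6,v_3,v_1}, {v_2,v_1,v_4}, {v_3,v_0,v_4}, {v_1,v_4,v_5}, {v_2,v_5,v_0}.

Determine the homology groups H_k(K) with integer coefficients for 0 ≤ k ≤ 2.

H_0 = Z,  H_1 = Z/2Z,  H_2 = 0.

We work with the vertex ordering v_0 < v_1 < v_2 < v_3 < v_4 < v_5 < v_6. The simplices of K, each written with vertices in increasing order, are:

  0-simplices (7): [v_0], [v_1], [v_2], [v_3], [v_4], [v_5], [v_6]
  1-simplices (18): (18 of them)
  2-simplices (12): (12 of them)

so the chain groups are C_0 ≅ Z^7, C_1 ≅ Z^18, C_2 ≅ Z^12.

The boundary map ∂_1: C_1 → C_0 maps an edge to its endpoints' difference, ∂[p,q] = q − p.
The resulting 7×18 matrix has rank 6, and its Smith normal form has invariant factors (1,1,1,1,1,1).

∂_2: C_2 → C_1 sends each 2-simplex [p,q,r] to [q,r] − [p,r] + [p,q]. For instance
  ∂[v_0,v_2,v_5] = [v_2,v_5] − [v_0,v_5] + [v_0,v_2],
  ∂[v_1,v_5,v_6] = [v_5,v_6] − [v_1,v_6] + [v_1,v_5].
This gives a 18×12 integer matrix of rank 12; reducing to Smith normal form yields diagonal entries (1,1,1,1,1,1,1,1,1,1,1,2).

Reading off H_k = ker ∂_k / im ∂_{k+1}:

  H_0: rank C_0 − rank ∂_1 = 7 − 6 = 1, and the invariant factors of ∂_1 are all 1, so H_0 = Z.
  H_1: rank ker ∂_1 − rank ∂_2 = (18 − 6) − 12 = 0, and ∂_2 has invariant factor 2 > 1, so H_1 = Z/2Z.
  H_2: rank ker ∂_2 − rank ∂_3 = (12 − 12) − 0 = 0, and there is no ∂_3, so H_2 = 0.

As a check, the Euler characteristic is 7 − 18 + 12 = 1, which agrees with 1 − 0 + 0 = 1.
(K is a triangulation of the real projective plane RP^2.)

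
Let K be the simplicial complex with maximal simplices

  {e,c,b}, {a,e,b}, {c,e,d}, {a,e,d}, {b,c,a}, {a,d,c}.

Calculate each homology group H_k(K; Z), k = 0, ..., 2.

H_0 = Z,  H_1 = 0,  H_2 = Z.

Order the vertices as a < b < c < d < e. Listing each simplex with vertices in this order, K has dimension 2 with simplices:

  0-simplices (5): a, b, c, d, e
  1-simplices (9): ab, ac, ad, ae, bc, be, cd, ce, de
  2-simplices (6): abc, abe, acd, ade, bce, cde

Hence C_0 ≅ Z^5, C_1 ≅ Z^9, C_2 ≅ Z^6.

∂_1: C_1 → C_0 maps an edge to its endpoints' difference, ∂[p,q] = q − p.
The 5×9 boundary matrix has rank 4 and Smith normal form diag(1,1,1,1).

∂_2: C_2 → C_1 sends each 2-simplex [p,q,r] to [q,r] − [p,r] + [p,q]. For instance
  ∂cde = de − ce + cd,
  ∂abe = be − ae + ab.
This gives a 9×6 integer matrix of rank 5; reducing to Smith normal form yields diagonal entries (1,1,1,1,1).

Reading off H_k = ker ∂_k / im ∂_{k+1}:

  H_0: rank C_0 − rank ∂_1 = 5 − 4 = 1, and the invariant factors of ∂_1 are all 1, so H_0 ≅ Z.
  H_1: rank ker ∂_1 − rank ∂_2 = (9 − 4) − 5 = 0, and the invariant factors of ∂_2 are all 1, so H_1 ≅ 0.
  H_2: rank ker ∂_2 − rank ∂_3 = (6 − 5) − 0 = 1, and there is no ∂_3, so H_2 ≅ Z.

As a check, the Euler characteristic is 5 − 9 + 6 = 2, which agrees with 1 − 0 + 1 = 2.
(K is a triangulation of the 2-sphere S^2.)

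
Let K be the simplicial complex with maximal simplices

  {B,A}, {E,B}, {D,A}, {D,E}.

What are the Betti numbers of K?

K has 4 vertices, 4 edges.
rank ∂_0 = 0, rank ∂_1 = 3 ⇒ b_0 = 4 − 0 − 3 = 1; all invariant factors of ∂_1 are 1 so no torsion. So H_0 = Z.
rank ∂_1 = 3, rank ∂_2 = 0 ⇒ b_1 = 4 − 3 − 0 = 1. So H_1 = Z.

b_0 = 1, b_1 = 1.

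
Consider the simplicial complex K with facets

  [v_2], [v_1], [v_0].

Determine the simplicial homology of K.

H_0 ≅ Z^3.

Take the total order v_0 < v_1 < v_2 on the vertex set. Then K (dimension 0) consists of the simplices:

  0-simplices (3): [v_0], [v_1], [v_2]

so the chain groups are C_0 ≅ Z^3.

From H_k ≅ ker(∂_k) / im(∂_{k+1}) we obtain:

  H_0: rank C_0 − rank ∂_1 = 3 − 0 = 3, and there is no ∂_1, so H_0 ≅ Z^3.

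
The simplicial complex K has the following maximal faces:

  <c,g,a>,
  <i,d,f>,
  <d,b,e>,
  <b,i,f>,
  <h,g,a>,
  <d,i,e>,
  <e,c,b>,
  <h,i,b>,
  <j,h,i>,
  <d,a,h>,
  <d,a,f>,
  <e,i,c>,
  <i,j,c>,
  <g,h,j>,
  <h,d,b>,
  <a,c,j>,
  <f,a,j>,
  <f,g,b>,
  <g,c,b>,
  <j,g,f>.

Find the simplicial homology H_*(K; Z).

We work with the vertex ordering a < b < c < d < e < f < g < h < i < j. The simplices of K, each written with vertices in increasing order, are:

  0-simplices (10): a, b, c, d, e, f, g, h, i, j
  1-simplices (30): ac, ad, af, ag, ah, aj, bc, bd, be, bf, bg, bh, bi, ce, cg, ci, cj, de, df, dh, di, ei, fg, fi, fj, gh, gj, hi, hj, ij
  2-simplices (20): acg, acj, adf, adh, afj, agh, bce, bcg, bde, bdh, bfg, bfi, bhi, cei, cij, dei, dfi, fgj, ghj, hij

Hence C_0 ≅ Z^10, C_1 ≅ Z^30, C_2 ≅ Z^20.

Boundary ∂_1: C_1 → C_0 sends each edge [p,q] (with p < q) to q − p. For instance
  ∂hj = j − h.
As a 10×30 matrix over Z this has rank 9, with invariant factors (1,1,1,1,1,1,1,1,1).

The boundary map ∂_2: C_2 → C_1 acts by ∂[p,q,r] = [q,r] − [p,r] + [p,q]. For instance
  ∂afj = fj − aj + af,
  ∂cij = ij − cj + ci.
As a 30×20 matrix over Z this has rank 20, with invariant factors (1,1,1,1,1,1,1,1,1,1,1,1,1,1,1,1,1,1,1,2).

Computing H_k = (kernel of ∂_k) / (image of ∂_{k+1}):

  H_0: rank C_0 − rank ∂_1 = 10 − 9 = 1, and the invariant factors of ∂_1 are all 1, so H_0 ≅ Z.
  H_1: rank ker ∂_1 − rank ∂_2 = (30 − 9) − 20 = 1, and ∂_2 has invariant factor 2 > 1, so H_1 ≅ Z ⊕ Z/2Z.
  H_2: rank ker ∂_2 − rank ∂_3 = (20 − 20) − 0 = 0, and there is no ∂_3, so H_2 ≅ 0.

H_0 ≅ Z,  H_1 ≅ Z ⊕ Z/2Z,  H_2 = 0.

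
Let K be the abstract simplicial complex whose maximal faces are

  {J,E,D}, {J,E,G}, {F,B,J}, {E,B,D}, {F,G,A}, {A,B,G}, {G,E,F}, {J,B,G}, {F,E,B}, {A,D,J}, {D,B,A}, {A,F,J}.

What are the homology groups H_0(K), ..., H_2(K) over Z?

Fix the vertex order A < B < D < E < F < G < J and write every simplex with vertices in increasing order. Then dim K = 2 and the simplices of K are:

  0-simplices (7): A, B, D, E, F, G, J
  1-simplices (18): AB, AD, AF, AG, AJ, BD, BE, BF, BG, BJ, DE, DJ, EF, EG, EJ, FG, FJ, GJ
  2-simplices (12): ABD, ABG, ADJ, AFG, AFJ, BDE, BEF, BFJ, BGJ, DEJ, EFG, EGJ

giving chain groups C_0 ≅ Z^7, C_1 ≅ Z^18, C_2 ≅ Z^12.

Boundary ∂_1: C_1 → C_0 maps an edge to its endpoints' difference, ∂[p,q] = q − p.
As a 7×18 matrix over Z this has rank 6, with invariant factors (1,1,1,1,1,1).

∂_2: C_2 → C_1 acts by ∂[p,q,r] = [q,r] − [p,r] + [p,q]. For instance
  ∂AFJ = FJ − AJ + AF,
  ∂EGJ = GJ − EJ + EG.
As a 18×12 matrix over Z this has rank 12, with invariant factors (1,1,1,1,1,1,1,1,1,1,1,2).

Computing H_k = (kernel of ∂_k) / (image of ∂_{k+1}):

  H_0: rank C_0 − rank ∂_1 = 7 − 6 = 1, and the invariant factors of ∂_1 are all 1, so H_0 = Z.
  H_1: rank ker ∂_1 − rank ∂_2 = (18 − 6) − 12 = 0, and ∂_2 has invariant factor 2 > 1, so H_1 = Z/2Z.
  H_2: rank ker ∂_2 − rank ∂_3 = (12 − 12) − 0 = 0, and there is no ∂_3, so H_2 = 0.

As a check, the Euler characteristic is 7 − 18 + 12 = 1, which agrees with 1 − 0 + 0 = 1.

H_0 = Z,  H_1 = Z/2Z,  H_2 = 0.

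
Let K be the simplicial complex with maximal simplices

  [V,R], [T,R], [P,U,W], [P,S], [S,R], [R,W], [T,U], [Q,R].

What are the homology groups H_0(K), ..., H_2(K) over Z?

We work with the vertex ordering P < Q < R < S < T < U < V < W. The simplices of K, each written with vertices in increasing order, are:

  0-simplices (8): P, Q, R, S, T, U, V, W
  1-simplices (10): PS, PU, PW, QR, RS, RT, RV, RW, TU, UW
  2-simplices (1): PUW

giving chain groups C_0 ≅ Z^8, C_1 ≅ Z^10, C_2 ≅ Z^1.

Boundary ∂_1: C_1 → C_0 sends each edge [p,q] (with p < q) to q − p. For instance
  ∂PU = U − P.
The resulting 8×10 matrix has rank 7, and its Smith normal form has invariant factors (1,1,1,1,1,1,1).

Boundary ∂_2: C_2 → C_1 acts by ∂[p,q,r] = [q,r] − [p,r] + [p,q]. For instance
  ∂PUW = UW − PW + PU.
The 10×1 boundary matrix has rank 1 and Smith normal form diag(1).

Now H_k = ker ∂_k / im ∂_{k+1}, so:

  H_0: rank C_0 − rank ∂_1 = 8 − 7 = 1, and the invariant factors of ∂_1 are all 1, so H_0 ≅ Z.
  H_1: rank ker ∂_1 − rank ∂_2 = (10 − 7) − 1 = 2, and the invariant factors of ∂_2 are all 1, so H_1 ≅ Z^2.
  H_2: rank ker ∂_2 − rank ∂_3 = (1 − 1) − 0 = 0, and there is no ∂_3, so H_2 ≅ 0.

H_0 ≅ Z,  H_1 ≅ Z^2,  H_2 = 0.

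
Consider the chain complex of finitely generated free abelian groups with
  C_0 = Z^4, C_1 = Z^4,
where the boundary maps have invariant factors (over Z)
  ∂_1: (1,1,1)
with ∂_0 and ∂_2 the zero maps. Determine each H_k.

H_0 ≅ Z,  H_1 ≅ Z.

H_0: b_0 = 4 − 0 − 3 = 1; torsion from ∂_1 factors > 1: none. So H_0 ≅ Z.
H_1: b_1 = 4 − 3 − 0 = 1; torsion from ∂_2 factors > 1: none. So H_1 ≅ Z.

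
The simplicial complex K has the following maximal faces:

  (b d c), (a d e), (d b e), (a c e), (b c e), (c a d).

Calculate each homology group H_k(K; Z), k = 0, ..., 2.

H_0 = Z,  H_1 = 0,  H_2 = Z.

Fix the vertex order a < b < c < d < e and write every simplex with vertices in increasing order. Then dim K = 2 and the simplices of K are:

  0-simplices (5): a, b, c, d, e
  1-simplices (9): ac, ad, ae, bc, bd, be, cd, ce, de
  2-simplices (6): acd, ace, ade, bcd, bce, bde

so the chain groups are C_0 ≅ Z^5, C_1 ≅ Z^9, C_2 ≅ Z^6.

The boundary map ∂_1: C_1 → C_0 is given by ∂[p,q] = [q] − [p].
As a 5×9 matrix over Z this has rank 4, with invariant factors (1,1,1,1).

The boundary map ∂_2: C_2 → C_1 maps a triangle to the signed sum of its edges. For instance
  ∂bcd = cd − bd + bc,
  ∂ace = ce − ae + ac.
As a 9×6 matrix over Z this has rank 5, with invariant factors (1,1,1,1,1).

Reading off H_k = ker ∂_k / im ∂_{k+1}:

  H_0: rank C_0 − rank ∂_1 = 5 − 4 = 1, and the invariant factors of ∂_1 are all 1, so H_0 ≅ Z.
  H_1: rank ker ∂_1 − rank ∂_2 = (9 − 4) − 5 = 0, and the invariant factors of ∂_2 are all 1, so H_1 ≅ 0.
  H_2: rank ker ∂_2 − rank ∂_3 = (6 − 5) − 0 = 1, and there is no ∂_3, so H_2 ≅ Z.

As a check, the Euler characteristic is 5 − 9 + 6 = 2, which agrees with 1 − 0 + 1 = 2.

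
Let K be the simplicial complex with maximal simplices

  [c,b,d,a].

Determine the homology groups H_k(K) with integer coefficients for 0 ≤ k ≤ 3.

H_0 = Z,  H_1 = 0,  H_2 = 0,  H_3 = 0.

Take the total order a < b < c < d on the vertex set. Then K (dimension 3) consists of the simplices:

  0-simplices (4): a, b, c, d
  1-simplices (6): ab, ac, ad, bc, bd, cd
  2-simplices (4): abc, abd, acd, bcd
  3-simplices (1): abcd

Hence C_0 ≅ Z^4, C_1 ≅ Z^6, C_2 ≅ Z^4, C_3 ≅ Z^1.

Boundary ∂_1: C_1 → C_0 sends each edge [p,q] (with p < q) to q − p. For instance
  ∂cd = d − c.
The resulting 4×6 matrix has rank 3, and its Smith normal form has invariant factors (1,1,1).

Boundary ∂_2: C_2 → C_1 maps a triangle to the signed sum of its edges. For instance
  ∂acd = cd − ad + ac,
  ∂bcd = cd − bd + bc.
The 6×4 boundary matrix has rank 3 and Smith normal form diag(1,1,1).

∂_3: C_3 → C_2 sends each 3-simplex σ to the alternating sum Σ_i (−1)^i (σ with its i-th vertex removed). For instance
  ∂abcd = bcd − acd + abd − abc.
The resulting 4×1 matrix has rank 1, and its Smith normal form has invariant factors (1).

Computing H_k = (kernel of ∂_k) / (image of ∂_{k+1}):

  H_0: rank C_0 − rank ∂_1 = 4 − 3 = 1, and the invariant factors of ∂_1 are all 1, so H_0 ≅ Z.
  H_1: rank ker ∂_1 − rank ∂_2 = (6 − 3) − 3 = 0, and the invariant factors of ∂_2 are all 1, so H_1 ≅ 0.
  H_2: rank ker ∂_2 − rank ∂_3 = (4 − 3) − 1 = 0, and the invariant factors of ∂_3 are all 1, so H_2 ≅ 0.
  H_3: rank ker ∂_3 − rank ∂_4 = (1 − 1) − 0 = 0, and there is no ∂_4, so H_3 ≅ 0.

As a check, the Euler characteristic is 4 − 6 + 4 − 1 = 1, which agrees with 1 − 0 + 0 − 0 = 1.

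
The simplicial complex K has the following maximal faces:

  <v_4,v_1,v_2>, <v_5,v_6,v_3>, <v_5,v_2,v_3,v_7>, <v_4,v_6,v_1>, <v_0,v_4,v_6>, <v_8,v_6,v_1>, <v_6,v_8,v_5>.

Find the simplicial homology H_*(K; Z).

Fix the vertex order v_0 < v_1 < v_2 < v_3 < v_4 < v_5 < v_6 < v_7 < v_8 and write every simplex with vertices in increasing order. Then dim K = 3 and the simplices of K are:

  0-simplices (9): [v_0], [v_1], [v_2], [v_3], [v_4], [v_5], [v_6], [v_7], [v_8]
  1-simplices (18): (18 of them)
  2-simplices (10): [v_0,v_4,v_6], [v_1,v_2,v_4], [v_1,v_4,v_6], [v_1,v_6,v_8], [v_2,v_3,v_5], [v_2,v_3,v_7], [v_2,v_5,v_7], [v_3,v_5,v_6], [v_3,v_5,v_7], [v_5,v_6,v_8]
  3-simplices (1): [v_2,v_3,v_5,v_7]

giving chain groups C_0 ≅ Z^9, C_1 ≅ Z^18, C_2 ≅ Z^10, C_3 ≅ Z^1.

Boundary ∂_1: C_1 → C_0 maps an edge to its endpoints' difference, ∂[p,q] = q − p.
The resulting 9×18 matrix has rank 8, and its Smith normal form has invariant factors (1,1,1,1,1,1,1,1).

The boundary map ∂_2: C_2 → C_1 maps a triangle to the signed sum of its edges. For instance
  ∂[v_2,v_3,v_7] = [v_3,v_7] − [v_2,v_7] + [v_2,v_3],
  ∂[v_5,v_6,v_8] = [v_6,v_8] − [v_5,v_8] + [v_5,v_6].
As a 18×10 matrix over Z this has rank 9, with invariant factors (1,1,1,1,1,1,1,1,1).

Boundary ∂_3: C_3 → C_2 sends each 3-simplex σ to the alternating sum Σ_i (−1)^i (σ with its i-th vertex removed). For instance
  ∂[v_2,v_3,v_5,v_7] = [v_3,v_5,v_7] − [v_2,v_5,v_7] + [v_2,v_3,v_7] − [v_2,v_3,v_5].
The 10×1 boundary matrix has rank 1 and Smith normal form diag(1).

Computing H_k = (kernel of ∂_k) / (image of ∂_{k+1}):

  H_0: rank C_0 − rank ∂_1 = 9 − 8 = 1, and the invariant factors of ∂_1 are all 1, so H_0 = Z.
  H_1: rank ker ∂_1 − rank ∂_2 = (18 − 8) − 9 = 1, and the invariant factors of ∂_2 are all 1, so H_1 = Z.
  H_2: rank ker ∂_2 − rank ∂_3 = (10 − 9) − 1 = 0, and the invariant factors of ∂_3 are all 1, so H_2 = 0.
  H_3: rank ker ∂_3 − rank ∂_4 = (1 − 1) − 0 = 0, and there is no ∂_4, so H_3 = 0.

H_0 ≅ Z,  H_1 ≅ Z,  H_2 = 0,  H_3 = 0.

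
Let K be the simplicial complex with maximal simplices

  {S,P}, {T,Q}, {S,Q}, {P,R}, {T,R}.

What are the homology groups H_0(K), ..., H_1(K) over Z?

H_0 = Z,  H_1 = Z.

We work with the vertex ordering P < Q < R < S < T. The simplices of K, each written with vertices in increasing order, are:

  0-simplices (5): P, Q, R, S, T
  1-simplices (5): PR, PS, QS, QT, RT

Hence C_0 ≅ Z^5, C_1 ≅ Z^5.

Boundary ∂_1: C_1 → C_0 sends each edge [p,q] (with p < q) to q − p. For instance
  ∂QT = T − Q.
As a 5×5 matrix over Z this has rank 4, with invariant factors (1,1,1,1).

Computing H_k = (kernel of ∂_k) / (image of ∂_{k+1}):

  H_0: rank C_0 − rank ∂_1 = 5 − 4 = 1, and the invariant factors of ∂_1 are all 1, so H_0 ≅ Z.
  H_1: rank ker ∂_1 − rank ∂_2 = (5 − 4) − 0 = 1, and there is no ∂_2, so H_1 ≅ Z.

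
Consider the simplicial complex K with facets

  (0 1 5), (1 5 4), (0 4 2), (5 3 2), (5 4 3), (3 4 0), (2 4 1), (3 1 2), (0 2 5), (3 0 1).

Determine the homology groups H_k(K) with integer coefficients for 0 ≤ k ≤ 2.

H_0 = Z,  H_1 = Z/2,  H_2 = 0.

Take the total order 0 < 1 < 2 < 3 < 4 < 5 on the vertex set. Then K (dimension 2) consists of the simplices:

  0-simplices (6): [0], [1], [2], [3], [4], [5]
  1-simplices (15): [0,1], [0,2], [0,3], [0,4], [0,5], [1,2], [1,3], [1,4], [1,5], [2,3], [2,4], [2,5], [3,4], [3,5], [4,5]
  2-simplices (10): [0,1,3], [0,1,5], [0,2,4], [0,2,5], [0,3,4], [1,2,3], [1,2,4], [1,4,5], [2,3,5], [3,4,5]

Hence C_0 ≅ Z^6, C_1 ≅ Z^15, C_2 ≅ Z^10.

∂_1: C_1 → C_0 is given by ∂[p,q] = [q] − [p].
The 6×15 boundary matrix has rank 5 and Smith normal form diag(1,1,1,1,1).

The boundary map ∂_2: C_2 → C_1 maps a triangle to the signed sum of its edges. For instance
  ∂[0,1,3] = [1,3] − [0,3] + [0,1],
  ∂[0,1,5] = [1,5] − [0,5] + [0,1].
The 15×10 boundary matrix has rank 10 and Smith normal form diag(1,1,1,1,1,1,1,1,1,2).

From H_k ≅ ker(∂_k) / im(∂_{k+1}) we obtain:

  H_0: rank C_0 − rank ∂_1 = 6 − 5 = 1, and the invariant factors of ∂_1 are all 1, so H_0 ≅ Z.
  H_1: rank ker ∂_1 − rank ∂_2 = (15 − 5) − 10 = 0, and ∂_2 has invariant factor 2 > 1, so H_1 ≅ Z/2.
  H_2: rank ker ∂_2 − rank ∂_3 = (10 − 10) − 0 = 0, and there is no ∂_3, so H_2 ≅ 0.

As a check, the Euler characteristic is 6 − 15 + 10 = 1, which agrees with 1 − 0 + 0 = 1.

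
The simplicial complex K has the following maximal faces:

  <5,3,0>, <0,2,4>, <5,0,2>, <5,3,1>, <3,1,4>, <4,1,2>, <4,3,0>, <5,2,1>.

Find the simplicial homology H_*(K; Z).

H_0 ≅ Z,  H_1 = 0,  H_2 ≅ Z.

Order the vertices as 0 < 1 < 2 < 3 < 4 < 5. Listing each simplex with vertices in this order, K has dimension 2 with simplices:

  0-simplices (6): [0], [1], [2], [3], [4], [5]
  1-simplices (12): [0,2], [0,3], [0,4], [0,5], [1,2], [1,3], [1,4], [1,5], [2,4], [2,5], [3,4], [3,5]
  2-simplices (8): [0,2,4], [0,2,5], [0,3,4], [0,3,5], [1,2,4], [1,2,5], [1,3,4], [1,3,5]

giving chain groups C_0 ≅ Z^6, C_1 ≅ Z^12, C_2 ≅ Z^8.

∂_1: C_1 → C_0 sends each edge [p,q] (with p < q) to q − p. For instance
  ∂[3,5] = [5] − [3].
As a 6×12 matrix over Z this has rank 5, with invariant factors (1,1,1,1,1).

∂_2: C_2 → C_1 acts by ∂[p,q,r] = [q,r] − [p,r] + [p,q]. For instance
  ∂[0,2,5] = [2,5] − [0,5] + [0,2],
  ∂[1,2,5] = [2,5] − [1,5] + [1,2].
This gives a 12×8 integer matrix of rank 7; reducing to Smith normal form yields diagonal entries (1,1,1,1,1,1,1).

From H_k ≅ ker(∂_k) / im(∂_{k+1}) we obtain:

  H_0: rank C_0 − rank ∂_1 = 6 − 5 = 1, and the invariant factors of ∂_1 are all 1, so H_0 ≅ Z.
  H_1: rank ker ∂_1 − rank ∂_2 = (12 − 5) − 7 = 0, and the invariant factors of ∂_2 are all 1, so H_1 ≅ 0.
  H_2: rank ker ∂_2 − rank ∂_3 = (8 − 7) − 0 = 1, and there is no ∂_3, so H_2 ≅ Z.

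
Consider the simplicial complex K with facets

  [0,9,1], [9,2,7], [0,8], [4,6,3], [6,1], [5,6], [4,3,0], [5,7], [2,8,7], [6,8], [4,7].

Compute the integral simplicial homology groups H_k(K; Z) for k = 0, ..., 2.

H_0 = Z,  H_1 = Z^5,  H_2 = 0.

We work with the vertex ordering 0 < 1 < 2 < 3 < 4 < 5 < 6 < 7 < 8 < 9. The simplices of K, each written with vertices in increasing order, are:

  0-simplices (10): [0], [1], [2], [3], [4], [5], [6], [7], [8], [9]
  1-simplices (19): [0,1], [0,3], [0,4], [0,8], [0,9], [1,6], [1,9], [2,7], [2,8], [2,9], [3,4], [3,6], [4,6], [4,7], [5,6], [5,7], [6,8], [7,8], [7,9]
  2-simplices (5): [0,1,9], [0,3,4], [2,7,8], [2,7,9], [3,4,6]

Hence C_0 ≅ Z^10, C_1 ≅ Z^19, C_2 ≅ Z^5.

Boundary ∂_1: C_1 → C_0 maps an edge to its endpoints' difference, ∂[p,q] = q − p. For instance
  ∂[3,6] = [6] − [3].
As a 10×19 matrix over Z this has rank 9, with invariant factors (1,1,1,1,1,1,1,1,1).

Boundary ∂_2: C_2 → C_1 sends each 2-simplex [p,q,r] to [q,r] − [p,r] + [p,q]. For instance
  ∂[2,7,9] = [7,9] − [2,9] + [2,7],
  ∂[3,4,6] = [4,6] − [3,6] + [3,4].
As a 19×5 matrix over Z this has rank 5, with invariant factors (1,1,1,1,1).

From H_k ≅ ker(∂_k) / im(∂_{k+1}) we obtain:

  H_0: rank C_0 − rank ∂_1 = 10 − 9 = 1, and the invariant factors of ∂_1 are all 1, so H_0 = Z.
  H_1: rank ker ∂_1 − rank ∂_2 = (19 − 9) − 5 = 5, and the invariant factors of ∂_2 are all 1, so H_1 = Z^5.
  H_2: rank ker ∂_2 − rank ∂_3 = (5 − 5) − 0 = 0, and there is no ∂_3, so H_2 = 0.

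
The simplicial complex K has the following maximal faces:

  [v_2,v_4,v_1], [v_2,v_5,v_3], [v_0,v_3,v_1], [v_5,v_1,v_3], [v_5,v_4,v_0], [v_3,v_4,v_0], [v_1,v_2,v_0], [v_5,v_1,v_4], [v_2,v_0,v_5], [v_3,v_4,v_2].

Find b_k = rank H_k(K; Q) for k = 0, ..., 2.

b_0 = 1, b_1 = 0, b_2 = 0.

Fix the vertex order v_0 < v_1 < v_2 < v_3 < v_4 < v_5 and write every simplex with vertices in increasing order. Then dim K = 2 and the simplices of K are:

  0-simplices (6): [v_0], [v_1], [v_2], [v_3], [v_4], [v_5]
  1-simplices (15): (15 of them)
  2-simplices (10): [v_0,v_1,v_2], [v_0,v_1,v_3], [v_0,v_2,v_5], [v_0,v_3,v_4], [v_0,v_4,v_5], [v_1,v_2,v_4], [v_1,v_3,v_5], [v_1,v_4,v_5], [v_2,v_3,v_4], [v_2,v_3,v_5]

giving chain groups C_0 ≅ Z^6, C_1 ≅ Z^15, C_2 ≅ Z^10.

The boundary map ∂_1: C_1 → C_0 sends each edge [p,q] (with p < q) to q − p.
This gives a 6×15 integer matrix of rank 5; reducing to Smith normal form yields diagonal entries (1,1,1,1,1).

Boundary ∂_2: C_2 → C_1 sends each 2-simplex [p,q,r] to [q,r] − [p,r] + [p,q]. For instance
  ∂[v_0,v_2,v_5] = [v_2,v_5] − [v_0,v_5] + [v_0,v_2],
  ∂[v_0,v_1,v_3] = [v_1,v_3] − [v_0,v_3] + [v_0,v_1].
The resulting 15×10 matrix has rank 10, and its Smith normal form has invariant factors (1,1,1,1,1,1,1,1,1,2).

Reading off H_k = ker ∂_k / im ∂_{k+1}:

  H_0: rank C_0 − rank ∂_1 = 6 − 5 = 1, and the invariant factors of ∂_1 are all 1, so H_0 ≅ Z.
  H_1: rank ker ∂_1 − rank ∂_2 = (15 − 5) − 10 = 0, and ∂_2 has invariant factor 2 > 1, so H_1 ≅ Z_2.
  H_2: rank ker ∂_2 − rank ∂_3 = (10 − 10) − 0 = 0, and there is no ∂_3, so H_2 ≅ 0.

As a check, the Euler characteristic is 6 − 15 + 10 = 1, which agrees with 1 − 0 + 0 = 1.

Hence the Betti numbers are b_0 = 1, b_1 = 0, b_2 = 0.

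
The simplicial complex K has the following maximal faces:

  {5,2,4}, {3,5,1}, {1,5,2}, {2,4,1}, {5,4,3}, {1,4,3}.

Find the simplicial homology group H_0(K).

Take the total order 1 < 2 < 3 < 4 < 5 on the vertex set. Then K (dimension 2) consists of the simplices:

  0-simplices (5): [1], [2], [3], [4], [5]
  1-simplices (9): [1,2], [1,3], [1,4], [1,5], [2,4], [2,5], [3,4], [3,5], [4,5]
  2-simplices (6): [1,2,4], [1,2,5], [1,3,4], [1,3,5], [2,4,5], [3,4,5]

so the chain groups are C_0 ≅ Z^5, C_1 ≅ Z^9, C_2 ≅ Z^6.

The boundary map ∂_1: C_1 → C_0 is given by ∂[p,q] = [q] − [p]. For instance
  ∂[3,4] = [4] − [3].
The resulting 5×9 matrix has rank 4, and its Smith normal form has invariant factors (1,1,1,1).

The boundary map ∂_2: C_2 → C_1 maps a triangle to the signed sum of its edges. For instance
  ∂[3,4,5] = [4,5] − [3,5] + [3,4],
  ∂[1,2,4] = [2,4] − [1,4] + [1,2].
This gives a 9×6 integer matrix of rank 5; reducing to Smith normal form yields diagonal entries (1,1,1,1,1).

Computing H_k = (kernel of ∂_k) / (image of ∂_{k+1}):

  H_0: rank C_0 − rank ∂_1 = 5 − 4 = 1, and the invariant factors of ∂_1 are all 1, so H_0 = Z.

H_0 ≅ Z.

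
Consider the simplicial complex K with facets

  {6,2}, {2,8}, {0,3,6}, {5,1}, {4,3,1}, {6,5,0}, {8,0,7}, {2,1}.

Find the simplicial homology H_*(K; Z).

H_0 ≅ Z,  H_1 ≅ Z^3,  H_2 = 0.

K has 9 vertices, 15 edges, 4 triangles.
rank ∂_0 = 0, rank ∂_1 = 8 ⇒ b_0 = 9 − 0 − 8 = 1; all invariant factors of ∂_1 are 1 so no torsion. So H_0 = Z.
rank ∂_1 = 8, rank ∂_2 = 4 ⇒ b_1 = 15 − 8 − 4 = 3; all invariant factors of ∂_2 are 1 so no torsion. So H_1 = Z^3.
rank ∂_2 = 4, rank ∂_3 = 0 ⇒ b_2 = 4 − 4 − 0 = 0. So H_2 = 0.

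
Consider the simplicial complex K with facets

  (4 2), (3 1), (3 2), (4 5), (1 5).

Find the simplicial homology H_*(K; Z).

H_0 ≅ Z,  H_1 ≅ Z.

Take the total order 1 < 2 < 3 < 4 < 5 on the vertex set. Then K (dimension 1) consists of the simplices:

  0-simplices (5): [1], [2], [3], [4], [5]
  1-simplices (5): [1,3], [1,5], [2,3], [2,4], [4,5]

so the chain groups are C_0 ≅ Z^5, C_1 ≅ Z^5.

∂_1: C_1 → C_0 is given by ∂[p,q] = [q] − [p]. For instance
  ∂[4,5] = [5] − [4].
This gives a 5×5 integer matrix of rank 4; reducing to Smith normal form yields diagonal entries (1,1,1,1).

Reading off H_k = ker ∂_k / im ∂_{k+1}:

  H_0: rank C_0 − rank ∂_1 = 5 − 4 = 1, and the invariant factors of ∂_1 are all 1, so H_0 ≅ Z.
  H_1: rank ker ∂_1 − rank ∂_2 = (5 − 4) − 0 = 1, and there is no ∂_2, so H_1 ≅ Z.

As a check, the Euler characteristic is 5 − 5 = 0, which agrees with 1 − 1 = 0.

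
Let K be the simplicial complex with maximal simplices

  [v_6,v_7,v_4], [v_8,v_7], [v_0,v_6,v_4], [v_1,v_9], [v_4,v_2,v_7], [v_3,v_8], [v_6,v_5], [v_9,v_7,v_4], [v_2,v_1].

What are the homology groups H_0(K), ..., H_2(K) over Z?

Order the vertices as v_0 < v_1 < v_2 < v_3 < v_4 < v_5 < v_6 < v_7 < v_8 < v_9. Listing each simplex with vertices in this order, K has dimension 2 with simplices:

  0-simplices (10): [v_0], [v_1], [v_2], [v_3], [v_4], [v_5], [v_6], [v_7], [v_8], [v_9]
  1-simplices (14): [v_0,v_4], [v_0,v_6], [v_1,v_2], [v_1,v_9], [v_2,v_4], [v_2,v_7], [v_3,v_8], [v_4,v_6], [v_4,v_7], [v_4,v_9], [v_5,v_6], [v_6,v_7], [v_7,v_8], [v_7,v_9]
  2-simplices (4): [v_0,v_4,v_6], [v_2,v_4,v_7], [v_4,v_6,v_7], [v_4,v_7,v_9]

Hence C_0 ≅ Z^10, C_1 ≅ Z^14, C_2 ≅ Z^4.

The boundary map ∂_1: C_1 → C_0 sends each edge [p,q] (with p < q) to q − p. For instance
  ∂[v_5,v_6] = [v_6] − [v_5].
This gives a 10×14 integer matrix of rank 9; reducing to Smith normal form yields diagonal entries (1,1,1,1,1,1,1,1,1).

The boundary map ∂_2: C_2 → C_1 maps a triangle to the signed sum of its edges. For instance
  ∂[v_4,v_7,v_9] = [v_7,v_9] − [v_4,v_9] + [v_4,v_7],
  ∂[v_0,v_4,v_6] = [v_4,v_6] − [v_0,v_6] + [v_0,v_4].
The 14×4 boundary matrix has rank 4 and Smith normal form diag(1,1,1,1).

Now H_k = ker ∂_k / im ∂_{k+1}, so:

  H_0: rank C_0 − rank ∂_1 = 10 − 9 = 1, and the invariant factors of ∂_1 are all 1, so H_0 = Z.
  H_1: rank ker ∂_1 − rank ∂_2 = (14 − 9) − 4 = 1, and the invariant factors of ∂_2 are all 1, so H_1 = Z.
  H_2: rank ker ∂_2 − rank ∂_3 = (4 − 4) − 0 = 0, and there is no ∂_3, so H_2 = 0.

H_0 = Z,  H_1 = Z,  H_2 = 0.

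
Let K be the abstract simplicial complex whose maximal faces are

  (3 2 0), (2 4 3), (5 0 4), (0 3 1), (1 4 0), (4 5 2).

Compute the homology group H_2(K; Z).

Order the vertices as 0 < 1 < 2 < 3 < 4 < 5. Listing each simplex with vertices in this order, K has dimension 2 with simplices:

  0-simplices (6): [0], [1], [2], [3], [4], [5]
  1-simplices (12): [0,1], [0,2], [0,3], [0,4], [0,5], [1,3], [1,4], [2,3], [2,4], [2,5], [3,4], [4,5]
  2-simplices (6): [0,1,3], [0,1,4], [0,2,3], [0,4,5], [2,3,4], [2,4,5]

Hence C_0 ≅ Z^6, C_1 ≅ Z^12, C_2 ≅ Z^6.

Boundary ∂_1: C_1 → C_0 maps an edge to its endpoints' difference, ∂[p,q] = q − p.
The resulting 6×12 matrix has rank 5, and its Smith normal form has invariant factors (1,1,1,1,1).

Boundary ∂_2: C_2 → C_1 sends each 2-simplex [p,q,r] to [q,r] − [p,r] + [p,q]. For instance
  ∂[2,3,4] = [3,4] − [2,4] + [2,3],
  ∂[0,2,3] = [2,3] − [0,3] + [0,2].
As a 12×6 matrix over Z this has rank 6, with invariant factors (1,1,1,1,1,1).

Reading off H_k = ker ∂_k / im ∂_{k+1}:

  H_2: rank ker ∂_2 − rank ∂_3 = (6 − 6) − 0 = 0, and there is no ∂_3, so H_2 = 0.

H_2 ≅ 0.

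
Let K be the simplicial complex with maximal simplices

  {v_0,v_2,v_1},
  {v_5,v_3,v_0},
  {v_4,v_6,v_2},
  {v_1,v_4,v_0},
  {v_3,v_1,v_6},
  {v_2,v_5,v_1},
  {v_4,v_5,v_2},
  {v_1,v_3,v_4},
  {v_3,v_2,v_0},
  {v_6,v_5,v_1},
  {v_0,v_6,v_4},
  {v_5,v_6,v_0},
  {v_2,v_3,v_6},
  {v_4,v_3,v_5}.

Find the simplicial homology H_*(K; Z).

H_0 = Z,  H_1 = Z^2,  H_2 = Z.

We work with the vertex ordering v_0 < v_1 < v_2 < v_3 < v_4 < v_5 < v_6. The simplices of K, each written with vertices in increasing order, are:

  0-simplices (7): [v_0], [v_1], [v_2], [v_3], [v_4], [v_5], [v_6]
  1-simplices (21): (21 of them)
  2-simplices (14): (14 of them)

giving chain groups C_0 ≅ Z^7, C_1 ≅ Z^21, C_2 ≅ Z^14.

Boundary ∂_1: C_1 → C_0 is given by ∂[p,q] = [q] − [p]. For instance
  ∂[v_3,v_4] = [v_4] − [v_3].
The resulting 7×21 matrix has rank 6, and its Smith normal form has invariant factors (1,1,1,1,1,1).

Boundary ∂_2: C_2 → C_1 maps a triangle to the signed sum of its edges. For instance
  ∂[v_1,v_5,v_6] = [v_5,v_6] − [v_1,v_6] + [v_1,v_5],
  ∂[v_0,v_2,v_3] = [v_2,v_3] − [v_0,v_3] + [v_0,v_2].
As a 21×14 matrix over Z this has rank 13, with invariant factors (1,1,1,1,1,1,1,1,1,1,1,1,1).

Reading off H_k = ker ∂_k / im ∂_{k+1}:

  H_0: rank C_0 − rank ∂_1 = 7 − 6 = 1, and the invariant factors of ∂_1 are all 1, so H_0 = Z.
  H_1: rank ker ∂_1 − rank ∂_2 = (21 − 6) − 13 = 2, and the invariant factors of ∂_2 are all 1, so H_1 = Z^2.
  H_2: rank ker ∂_2 − rank ∂_3 = (14 − 13) − 0 = 1, and there is no ∂_3, so H_2 = Z.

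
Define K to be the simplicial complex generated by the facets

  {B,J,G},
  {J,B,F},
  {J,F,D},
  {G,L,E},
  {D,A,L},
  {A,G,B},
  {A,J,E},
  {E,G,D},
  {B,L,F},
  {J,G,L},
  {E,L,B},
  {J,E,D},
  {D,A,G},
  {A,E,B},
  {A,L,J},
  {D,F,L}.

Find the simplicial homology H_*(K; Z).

K has 8 vertices, 24 edges, 16 triangles.
rank ∂_0 = 0, rank ∂_1 = 7 ⇒ b_0 = 8 − 0 − 7 = 1; all invariant factors of ∂_1 are 1 so no torsion. So H_0 = Z.
rank ∂_1 = 7, rank ∂_2 = 15 ⇒ b_1 = 24 − 7 − 15 = 2; all invariant factors of ∂_2 are 1 so no torsion. So H_1 = Z^2.
rank ∂_2 = 15, rank ∂_3 = 0 ⇒ b_2 = 16 − 15 − 0 = 1. So H_2 = Z.

H_0 ≅ Z,  H_1 ≅ Z^2,  H_2 ≅ Z.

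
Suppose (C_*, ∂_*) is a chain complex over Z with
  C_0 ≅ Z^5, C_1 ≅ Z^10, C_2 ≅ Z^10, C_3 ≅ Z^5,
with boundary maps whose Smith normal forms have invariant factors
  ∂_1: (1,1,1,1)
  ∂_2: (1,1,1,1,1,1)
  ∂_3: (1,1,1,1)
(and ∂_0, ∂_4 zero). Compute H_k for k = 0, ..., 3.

H_0: b_0 = 5 − 0 − 4 = 1; torsion from ∂_1 factors > 1: none. So H_0 = Z.
H_1: b_1 = 10 − 4 − 6 = 0; torsion from ∂_2 factors > 1: none. So H_1 = 0.
H_2: b_2 = 10 − 6 − 4 = 0; torsion from ∂_3 factors > 1: none. So H_2 = 0.
H_3: b_3 = 5 − 4 − 0 = 1; torsion from ∂_4 factors > 1: none. So H_3 = Z.

H_0 = Z,  H_1 = 0,  H_2 = 0,  H_3 = Z.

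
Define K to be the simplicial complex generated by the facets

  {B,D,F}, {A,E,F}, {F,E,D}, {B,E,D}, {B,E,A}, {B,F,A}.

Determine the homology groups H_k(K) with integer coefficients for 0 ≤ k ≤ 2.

K has 5 vertices, 9 edges, 6 triangles.
rank ∂_0 = 0, rank ∂_1 = 4 ⇒ b_0 = 5 − 0 − 4 = 1; all invariant factors of ∂_1 are 1 so no torsion. So H_0 ≅ Z.
rank ∂_1 = 4, rank ∂_2 = 5 ⇒ b_1 = 9 − 4 − 5 = 0; all invariant factors of ∂_2 are 1 so no torsion. So H_1 ≅ 0.
rank ∂_2 = 5, rank ∂_3 = 0 ⇒ b_2 = 6 − 5 − 0 = 1. So H_2 ≅ Z.

H_0 ≅ Z,  H_1 = 0,  H_2 ≅ Z.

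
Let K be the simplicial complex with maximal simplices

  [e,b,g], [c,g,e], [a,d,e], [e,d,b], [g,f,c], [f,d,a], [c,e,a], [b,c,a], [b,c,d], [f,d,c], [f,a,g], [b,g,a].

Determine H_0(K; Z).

H_0 ≅ Z.

Take the total order a < b < c < d < e < f < g on the vertex set. Then K (dimension 2) consists of the simplices:

  0-simplices (7): a, b, c, d, e, f, g
  1-simplices (18): ab, ac, ad, ae, af, ag, bc, bd, be, bg, cd, ce, cf, cg, de, df, eg, fg
  2-simplices (12): abc, abg, ace, ade, adf, afg, bcd, bde, beg, cdf, ceg, cfg

so the chain groups are C_0 ≅ Z^7, C_1 ≅ Z^18, C_2 ≅ Z^12.

Boundary ∂_1: C_1 → C_0 sends each edge [p,q] (with p < q) to q − p. For instance
  ∂ac = c − a.
The 7×18 boundary matrix has rank 6 and Smith normal form diag(1,1,1,1,1,1).

The boundary map ∂_2: C_2 → C_1 maps a triangle to the signed sum of its edges. For instance
  ∂cdf = df − cf + cd,
  ∂bcd = cd − bd + bc.
The resulting 18×12 matrix has rank 12, and its Smith normal form has invariant factors (1,1,1,1,1,1,1,1,1,1,1,2).

Computing H_k = (kernel of ∂_k) / (image of ∂_{k+1}):

  H_0: rank C_0 − rank ∂_1 = 7 − 6 = 1, and the invariant factors of ∂_1 are all 1, so H_0 = Z.

(K is a triangulation of the real projective plane RP^2.)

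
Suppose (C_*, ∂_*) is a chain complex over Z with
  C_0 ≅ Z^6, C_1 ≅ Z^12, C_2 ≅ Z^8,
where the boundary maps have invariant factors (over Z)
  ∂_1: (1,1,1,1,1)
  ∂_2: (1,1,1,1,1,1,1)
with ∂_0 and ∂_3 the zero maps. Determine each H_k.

H_0: b_0 = 6 − 0 − 5 = 1; torsion from ∂_1 factors > 1: none. So H_0 ≅ Z.
H_1: b_1 = 12 − 5 − 7 = 0; torsion from ∂_2 factors > 1: none. So H_1 ≅ 0.
H_2: b_2 = 8 − 7 − 0 = 1; torsion from ∂_3 factors > 1: none. So H_2 ≅ Z.

H_0 ≅ Z,  H_1 = 0,  H_2 ≅ Z.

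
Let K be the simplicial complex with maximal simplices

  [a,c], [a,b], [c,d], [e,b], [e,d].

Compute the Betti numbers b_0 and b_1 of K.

b_0 = 1, b_1 = 1.

Fix the vertex order a < b < c < d < e and write every simplex with vertices in increasing order. Then dim K = 1 and the simplices of K are:

  0-simplices (5): a, b, c, d, e
  1-simplices (5): ab, ac, be, cd, de

so the chain groups are C_0 ≅ Z^5, C_1 ≅ Z^5.

Boundary ∂_1: C_1 → C_0 is given by ∂[p,q] = [q] − [p]. For instance
  ∂de = e − d.
The resulting 5×5 matrix has rank 4, and its Smith normal form has invariant factors (1,1,1,1).

Now H_k = ker ∂_k / im ∂_{k+1}, so:

  H_0: rank C_0 − rank ∂_1 = 5 − 4 = 1, and the invariant factors of ∂_1 are all 1, so H_0 = Z.
  H_1: rank ker ∂_1 − rank ∂_2 = (5 − 4) − 0 = 1, and there is no ∂_2, so H_1 = Z.

As a check, the Euler characteristic is 5 − 5 = 0, which agrees with 1 − 1 = 0.

Hence the Betti numbers are b_0 = 1, b_1 = 1.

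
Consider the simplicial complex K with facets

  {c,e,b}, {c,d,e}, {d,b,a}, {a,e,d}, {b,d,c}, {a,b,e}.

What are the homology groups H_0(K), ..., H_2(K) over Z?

H_0 ≅ Z,  H_1 = 0,  H_2 ≅ Z.

Take the total order a < b < c < d < e on the vertex set. Then K (dimension 2) consists of the simplices:

  0-simplices (5): a, b, c, d, e
  1-simplices (9): ab, ad, ae, bc, bd, be, cd, ce, de
  2-simplices (6): abd, abe, ade, bcd, bce, cde

giving chain groups C_0 ≅ Z^5, C_1 ≅ Z^9, C_2 ≅ Z^6.

∂_1: C_1 → C_0 sends each edge [p,q] (with p < q) to q − p. For instance
  ∂cd = d − c.
The 5×9 boundary matrix has rank 4 and Smith normal form diag(1,1,1,1).

The boundary map ∂_2: C_2 → C_1 acts by ∂[p,q,r] = [q,r] − [p,r] + [p,q]. For instance
  ∂bce = ce − be + bc,
  ∂abd = bd − ad + ab.
This gives a 9×6 integer matrix of rank 5; reducing to Smith normal form yields diagonal entries (1,1,1,1,1).

Computing H_k = (kernel of ∂_k) / (image of ∂_{k+1}):

  H_0: rank C_0 − rank ∂_1 = 5 − 4 = 1, and the invariant factors of ∂_1 are all 1, so H_0 ≅ Z.
  H_1: rank ker ∂_1 − rank ∂_2 = (9 − 4) − 5 = 0, and the invariant factors of ∂_2 are all 1, so H_1 ≅ 0.
  H_2: rank ker ∂_2 − rank ∂_3 = (6 − 5) − 0 = 1, and there is no ∂_3, so H_2 ≅ Z.

(K is a triangulation of the 2-sphere S^2.)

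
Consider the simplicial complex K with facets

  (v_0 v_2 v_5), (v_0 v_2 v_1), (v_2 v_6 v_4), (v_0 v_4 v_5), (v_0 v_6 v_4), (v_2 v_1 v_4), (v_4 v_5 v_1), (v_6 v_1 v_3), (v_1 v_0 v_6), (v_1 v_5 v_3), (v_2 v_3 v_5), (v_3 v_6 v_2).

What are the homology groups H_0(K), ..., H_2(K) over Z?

Order the vertices as v_0 < v_1 < v_2 < v_3 < v_4 < v_5 < v_6. Listing each simplex with vertices in this order, K has dimension 2 with simplices:

  0-simplices (7): [v_0], [v_1], [v_2], [v_3], [v_4], [v_5], [v_6]
  1-simplices (18): (18 of them)
  2-simplices (12): (12 of them)

giving chain groups C_0 ≅ Z^7, C_1 ≅ Z^18, C_2 ≅ Z^12.

Boundary ∂_1: C_1 → C_0 maps an edge to its endpoints' difference, ∂[p,q] = q − p.
The 7×18 boundary matrix has rank 6 and Smith normal form diag(1,1,1,1,1,1).

∂_2: C_2 → C_1 acts by ∂[p,q,r] = [q,r] − [p,r] + [p,q]. For instance
  ∂[v_0,v_4,v_6] = [v_4,v_6] − [v_0,v_6] + [v_0,v_4],
  ∂[v_0,v_4,v_5] = [v_4,v_5] − [v_0,v_5] + [v_0,v_4].
This gives a 18×12 integer matrix of rank 12; reducing to Smith normal form yields diagonal entries (1,1,1,1,1,1,1,1,1,1,1,2).

Now H_k = ker ∂_k / im ∂_{k+1}, so:

  H_0: rank C_0 − rank ∂_1 = 7 − 6 = 1, and the invariant factors of ∂_1 are all 1, so H_0 ≅ Z.
  H_1: rank ker ∂_1 − rank ∂_2 = (18 − 6) − 12 = 0, and ∂_2 has invariant factor 2 > 1, so H_1 ≅ Z/2.
  H_2: rank ker ∂_2 − rank ∂_3 = (12 − 12) − 0 = 0, and there is no ∂_3, so H_2 ≅ 0.

(K is a triangulation of the real projective plane RP^2.)

H_0 = Z,  H_1 = Z/2,  H_2 = 0.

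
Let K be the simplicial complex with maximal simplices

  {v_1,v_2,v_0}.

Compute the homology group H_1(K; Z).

Order the vertices as v_0 < v_1 < v_2. Listing each simplex with vertices in this order, K has dimension 2 with simplices:

  0-simplices (3): [v_0], [v_1], [v_2]
  1-simplices (3): [v_0,v_1], [v_0,v_2], [v_1,v_2]
  2-simplices (1): [v_0,v_1,v_2]

Hence C_0 ≅ Z^3, C_1 ≅ Z^3, C_2 ≅ Z^1.

∂_1: C_1 → C_0 maps an edge to its endpoints' difference, ∂[p,q] = q − p. For instance
  ∂[v_1,v_2] = [v_2] − [v_1].
As a 3×3 matrix over Z this has rank 2, with invariant factors (1,1).

Boundary ∂_2: C_2 → C_1 sends each 2-simplex [p,q,r] to [q,r] − [p,r] + [p,q]. For instance
  ∂[v_0,v_1,v_2] = [v_1,v_2] − [v_0,v_2] + [v_0,v_1].
As a 3×1 matrix over Z this has rank 1, with invariant factors (1).

Computing H_k = (kernel of ∂_k) / (image of ∂_{k+1}):

  H_1: rank ker ∂_1 − rank ∂_2 = (3 − 2) − 1 = 0, and the invariant factors of ∂_2 are all 1, so H_1 ≅ 0.

H_1 ≅ 0.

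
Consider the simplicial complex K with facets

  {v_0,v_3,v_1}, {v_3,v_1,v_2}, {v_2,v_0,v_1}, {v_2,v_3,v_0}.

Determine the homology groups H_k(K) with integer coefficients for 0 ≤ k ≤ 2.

Order the vertices as v_0 < v_1 < v_2 < v_3. Listing each simplex with vertices in this order, K has dimension 2 with simplices:

  0-simplices (4): [v_0], [v_1], [v_2], [v_3]
  1-simplices (6): [v_0,v_1], [v_0,v_2], [v_0,v_3], [v_1,v_2], [v_1,v_3], [v_2,v_3]
  2-simplices (4): [v_0,v_1,v_2], [v_0,v_1,v_3], [v_0,v_2,v_3], [v_1,v_2,v_3]

giving chain groups C_0 ≅ Z^4, C_1 ≅ Z^6, C_2 ≅ Z^4.

Boundary ∂_1: C_1 → C_0 sends each edge [p,q] (with p < q) to q − p.
The resulting 4×6 matrix has rank 3, and its Smith normal form has invariant factors (1,1,1).

Boundary ∂_2: C_2 → C_1 maps a triangle to the signed sum of its edges. For instance
  ∂[v_0,v_2,v_3] = [v_2,v_3] − [v_0,v_3] + [v_0,v_2],
  ∂[v_1,v_2,v_3] = [v_2,v_3] − [v_1,v_3] + [v_1,v_2].
The resulting 6×4 matrix has rank 3, and its Smith normal form has invariant factors (1,1,1).

Computing H_k = (kernel of ∂_k) / (image of ∂_{k+1}):

  H_0: rank C_0 − rank ∂_1 = 4 − 3 = 1, and the invariant factors of ∂_1 are all 1, so H_0 = Z.
  H_1: rank ker ∂_1 − rank ∂_2 = (6 − 3) − 3 = 0, and the invariant factors of ∂_2 are all 1, so H_1 = 0.
  H_2: rank ker ∂_2 − rank ∂_3 = (4 − 3) − 0 = 1, and there is no ∂_3, so H_2 = Z.

(K is a triangulation of the 2-sphere S^2.)

H_0 = Z,  H_1 = 0,  H_2 = Z.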